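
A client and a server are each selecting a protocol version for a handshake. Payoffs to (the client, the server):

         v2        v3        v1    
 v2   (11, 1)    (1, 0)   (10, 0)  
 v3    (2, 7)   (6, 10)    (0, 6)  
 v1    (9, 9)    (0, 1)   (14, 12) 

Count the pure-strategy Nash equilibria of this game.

Both v2: the client gets 11 (best alternative 9); the server gets 1 (best alternative 0). Neither deviates — NE.
Both v3: the client gets 6 (best alternative 1); the server gets 10 (best alternative 7). Neither deviates — NE.
Both v1: the client gets 14 (best alternative 10); the server gets 12 (best alternative 9). Neither deviates — NE.
(v1, v3) is not a NE: the client would switch to v3 (6 > 0).
No other cell survives both best-response checks, so there are 3 pure NE.

3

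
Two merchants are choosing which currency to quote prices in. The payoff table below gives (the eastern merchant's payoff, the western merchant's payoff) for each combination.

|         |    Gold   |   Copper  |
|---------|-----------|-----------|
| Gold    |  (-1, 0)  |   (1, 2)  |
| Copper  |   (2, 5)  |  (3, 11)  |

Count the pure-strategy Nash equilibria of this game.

Both Copper: the eastern merchant gets 3 (best alternative 1); the western merchant gets 11 (best alternative 5). Neither deviates — NE.
Both Gold is not a NE: the eastern merchant would switch to Copper (2 > -1).
No other cell survives both best-response checks, so there is 1 pure NE.

1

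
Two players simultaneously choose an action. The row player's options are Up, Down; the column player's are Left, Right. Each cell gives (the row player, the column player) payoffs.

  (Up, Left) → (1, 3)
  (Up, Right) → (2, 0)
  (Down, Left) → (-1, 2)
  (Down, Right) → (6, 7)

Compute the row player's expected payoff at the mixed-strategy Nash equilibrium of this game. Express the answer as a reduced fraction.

4/3

The column player mixes with probability q on Left, chosen so the row player is indifferent: 1q + 2(1−q) = (-1)q + 6(1−q) gives q = 2/3.
The row player's expected payoff (from either row, since indifferent) is 1·2/3 + 2·1/3 = 4/3.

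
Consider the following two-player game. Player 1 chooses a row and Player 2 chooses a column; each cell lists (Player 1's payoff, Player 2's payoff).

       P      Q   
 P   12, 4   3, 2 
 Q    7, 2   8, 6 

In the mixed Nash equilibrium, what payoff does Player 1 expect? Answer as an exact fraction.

15/2

Player 2 mixes with probability q on P, chosen so Player 1 is indifferent: 12q + 3(1−q) = 7q + 8(1−q) gives q = 1/2.
Player 1's expected payoff (from either row, since indifferent) is 12·1/2 + 3·1/2 = 15/2.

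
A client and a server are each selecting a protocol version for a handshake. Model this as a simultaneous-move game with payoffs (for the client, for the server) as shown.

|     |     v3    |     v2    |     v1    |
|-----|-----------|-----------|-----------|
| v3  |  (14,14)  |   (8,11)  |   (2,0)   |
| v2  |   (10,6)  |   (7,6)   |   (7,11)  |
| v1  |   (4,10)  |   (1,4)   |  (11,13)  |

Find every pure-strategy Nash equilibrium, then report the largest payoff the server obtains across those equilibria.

Both v3 is a pure NE (the client: 14 ≥ 10; the server: 14 ≥ 11). The server gets 14.
Both v1 is a pure NE (the client: 11 ≥ 7; the server: 13 ≥ 10). The server gets 13.
Every other cell has a profitable deviation for at least one player. Highest of {14, 13} is 14.

14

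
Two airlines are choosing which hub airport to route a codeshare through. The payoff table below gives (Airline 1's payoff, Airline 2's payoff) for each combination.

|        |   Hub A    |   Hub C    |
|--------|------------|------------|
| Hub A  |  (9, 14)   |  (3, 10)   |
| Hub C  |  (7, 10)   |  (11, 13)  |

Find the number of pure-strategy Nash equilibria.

Both Hub A: Airline 1 gets 9 (best alternative 7); Airline 2 gets 14 (best alternative 10). Neither deviates — NE.
Both Hub C: Airline 1 gets 11 (best alternative 3); Airline 2 gets 13 (best alternative 10). Neither deviates — NE.
(Hub A, Hub C) is not a NE: Airline 1 would switch to Hub C (11 > 3).
No other cell survives both best-response checks, so there are 2 pure NE.

2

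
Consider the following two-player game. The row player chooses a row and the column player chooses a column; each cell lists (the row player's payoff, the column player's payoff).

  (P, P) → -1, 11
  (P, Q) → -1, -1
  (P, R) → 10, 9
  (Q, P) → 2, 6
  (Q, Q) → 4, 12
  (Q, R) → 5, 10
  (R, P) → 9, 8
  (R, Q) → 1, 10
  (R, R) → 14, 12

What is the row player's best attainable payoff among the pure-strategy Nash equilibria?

Both Q is a pure NE (the row player: 4 ≥ 1; the column player: 12 ≥ 10). The row player gets 4.
Both R is a pure NE (the row player: 14 ≥ 10; the column player: 12 ≥ 10). The row player gets 14.
Every other cell has a profitable deviation for at least one player. Highest of {4, 14} is 14.

14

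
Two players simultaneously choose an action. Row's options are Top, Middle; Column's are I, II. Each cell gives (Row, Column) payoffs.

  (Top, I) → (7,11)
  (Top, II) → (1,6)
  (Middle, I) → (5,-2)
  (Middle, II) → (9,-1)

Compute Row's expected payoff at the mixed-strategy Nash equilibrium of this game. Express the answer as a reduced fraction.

Column mixes with probability q on I, chosen so Row is indifferent: 7q + 1(1−q) = 5q + 9(1−q) gives q = 4/5.
Row's expected payoff (from either row, since indifferent) is 7·4/5 + 1·1/5 = 29/5.

29/5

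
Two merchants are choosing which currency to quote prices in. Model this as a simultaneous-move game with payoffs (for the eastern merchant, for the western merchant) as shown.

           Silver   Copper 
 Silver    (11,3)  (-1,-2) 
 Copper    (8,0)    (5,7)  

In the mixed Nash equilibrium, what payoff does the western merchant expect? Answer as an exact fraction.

The eastern merchant mixes with probability p on Silver, chosen so the western merchant is indifferent: 3p + 0(1−p) = (-2)p + 7(1−p) gives p = 7/12.
The western merchant's expected payoff is 3·7/12 + 0·5/12 = 7/4.

7/4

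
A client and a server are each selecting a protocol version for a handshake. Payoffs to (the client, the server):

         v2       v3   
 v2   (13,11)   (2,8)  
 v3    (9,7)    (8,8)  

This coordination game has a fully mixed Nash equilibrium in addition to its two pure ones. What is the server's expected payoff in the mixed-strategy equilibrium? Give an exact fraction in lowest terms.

The client mixes with probability p on v2, chosen so the server is indifferent: 11p + 7(1−p) = 8p + 8(1−p) gives p = 1/4.
The server's expected payoff is 11·1/4 + 7·3/4 = 8.

8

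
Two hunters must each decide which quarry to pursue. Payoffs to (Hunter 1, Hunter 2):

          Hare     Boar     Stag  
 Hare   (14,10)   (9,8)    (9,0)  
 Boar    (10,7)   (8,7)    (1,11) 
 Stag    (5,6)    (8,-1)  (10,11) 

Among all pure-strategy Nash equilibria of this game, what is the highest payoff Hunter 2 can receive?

Both Hare is a pure NE (Hunter 1: 14 ≥ 10; Hunter 2: 10 ≥ 8). Hunter 2 gets 10.
Both Stag is a pure NE (Hunter 1: 10 ≥ 9; Hunter 2: 11 ≥ 6). Hunter 2 gets 11.
Every other cell has a profitable deviation for at least one player. Highest of {10, 11} is 11.

11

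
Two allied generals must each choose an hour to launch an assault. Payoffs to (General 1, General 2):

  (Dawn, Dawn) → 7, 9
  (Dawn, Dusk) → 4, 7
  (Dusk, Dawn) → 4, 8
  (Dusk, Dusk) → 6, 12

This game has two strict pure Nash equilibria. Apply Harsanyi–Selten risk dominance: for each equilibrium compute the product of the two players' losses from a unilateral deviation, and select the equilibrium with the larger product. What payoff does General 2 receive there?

12

At both Dawn: General 1 loses 7 − 4 = 3 by deviating; General 2 loses 9 − 7 = 2. Product = 3·2 = 6.
At both Dusk: General 1 loses 6 − 4 = 2 by deviating; General 2 loses 12 − 8 = 4. Product = 2·4 = 8.
8 > 6, so both Dusk is risk-dominant. General 2's payoff there is 12.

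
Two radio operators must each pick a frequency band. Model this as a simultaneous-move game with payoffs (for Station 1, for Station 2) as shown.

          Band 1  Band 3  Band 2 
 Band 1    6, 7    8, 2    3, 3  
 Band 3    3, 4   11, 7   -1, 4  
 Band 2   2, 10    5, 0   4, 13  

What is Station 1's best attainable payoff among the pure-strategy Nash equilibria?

Both Band 1 is a pure NE (Station 1: 6 ≥ 3; Station 2: 7 ≥ 3). Station 1 gets 6.
Both Band 3 is a pure NE (Station 1: 11 ≥ 8; Station 2: 7 ≥ 4). Station 1 gets 11.
Both Band 2 is a pure NE (Station 1: 4 ≥ 3; Station 2: 13 ≥ 10). Station 1 gets 4.
Every other cell has a profitable deviation for at least one player. Highest of {6, 11, 4} is 11.

11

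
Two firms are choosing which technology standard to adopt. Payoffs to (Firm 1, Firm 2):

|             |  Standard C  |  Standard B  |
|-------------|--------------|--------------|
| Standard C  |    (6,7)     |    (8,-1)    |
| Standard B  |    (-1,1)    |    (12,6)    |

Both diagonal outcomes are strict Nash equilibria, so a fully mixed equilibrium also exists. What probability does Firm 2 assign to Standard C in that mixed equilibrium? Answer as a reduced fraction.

Firm 2's mix q on Standard C must make Firm 1 indifferent between Standard C and Standard B.
Firm 1's payoff from Standard C: 6q + 8(1−q). From Standard B: (-1)q + 12(1−q).
Set equal: 7q = 4(1−q) → q = 4/11.

4/11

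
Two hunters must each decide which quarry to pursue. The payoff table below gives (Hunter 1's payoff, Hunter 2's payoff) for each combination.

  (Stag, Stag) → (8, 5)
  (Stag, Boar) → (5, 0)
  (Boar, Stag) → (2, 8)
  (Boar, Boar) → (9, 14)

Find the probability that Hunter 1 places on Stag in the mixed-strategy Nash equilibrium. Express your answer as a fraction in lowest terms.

Hunter 1's mix p on Stag must make Hunter 2 indifferent between Stag and Boar.
Hunter 2's payoff from Stag: 5p + 8(1−p). From Boar: 0p + 14(1−p).
Set equal: 5p = 6(1−p) → p = 6/11.

6/11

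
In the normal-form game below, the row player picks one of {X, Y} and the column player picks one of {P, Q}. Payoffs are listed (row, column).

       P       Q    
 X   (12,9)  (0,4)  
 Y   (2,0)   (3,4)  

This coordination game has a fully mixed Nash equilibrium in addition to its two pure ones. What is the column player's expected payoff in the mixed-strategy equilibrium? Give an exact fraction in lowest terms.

The row player mixes with probability p on X, chosen so the column player is indifferent: 9p + 0(1−p) = 4p + 4(1−p) gives p = 4/9.
The column player's expected payoff is 9·4/9 + 0·5/9 = 4.

4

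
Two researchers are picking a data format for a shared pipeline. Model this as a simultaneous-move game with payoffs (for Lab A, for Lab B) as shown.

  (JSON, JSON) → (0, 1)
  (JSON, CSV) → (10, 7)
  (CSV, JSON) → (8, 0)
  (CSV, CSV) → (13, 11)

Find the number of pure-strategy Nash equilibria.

1

Both CSV: Lab A gets 13 (best alternative 10); Lab B gets 11 (best alternative 0). Neither deviates — NE.
Both JSON is not a NE: Lab A would switch to CSV (8 > 0).
No other cell survives both best-response checks, so there is 1 pure NE.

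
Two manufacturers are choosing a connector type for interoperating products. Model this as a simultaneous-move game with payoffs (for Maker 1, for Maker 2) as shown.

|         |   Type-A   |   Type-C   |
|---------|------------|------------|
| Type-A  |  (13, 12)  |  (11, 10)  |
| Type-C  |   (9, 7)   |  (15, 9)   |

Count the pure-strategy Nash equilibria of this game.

Both Type-A: Maker 1 gets 13 (best alternative 9); Maker 2 gets 12 (best alternative 10). Neither deviates — NE.
Both Type-C: Maker 1 gets 15 (best alternative 11); Maker 2 gets 9 (best alternative 7). Neither deviates — NE.
(Type-A, Type-C) is not a NE: Maker 1 would switch to Type-C (15 > 11).
No other cell survives both best-response checks, so there are 2 pure NE.

2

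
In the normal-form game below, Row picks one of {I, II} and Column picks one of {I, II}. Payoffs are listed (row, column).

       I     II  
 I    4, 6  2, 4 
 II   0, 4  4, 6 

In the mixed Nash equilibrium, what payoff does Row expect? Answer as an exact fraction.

8/3

Column mixes with probability q on I, chosen so Row is indifferent: 4q + 2(1−q) = 0q + 4(1−q) gives q = 1/3.
Row's expected payoff (from either row, since indifferent) is 4·1/3 + 2·2/3 = 8/3.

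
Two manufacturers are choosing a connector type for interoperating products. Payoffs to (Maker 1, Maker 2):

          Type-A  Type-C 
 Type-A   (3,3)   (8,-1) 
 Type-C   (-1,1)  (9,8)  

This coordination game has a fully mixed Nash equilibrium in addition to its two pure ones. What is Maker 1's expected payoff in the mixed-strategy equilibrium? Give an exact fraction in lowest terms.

7

Maker 2 mixes with probability q on Type-A, chosen so Maker 1 is indifferent: 3q + 8(1−q) = (-1)q + 9(1−q) gives q = 1/5.
Maker 1's expected payoff (from either row, since indifferent) is 3·1/5 + 8·4/5 = 7.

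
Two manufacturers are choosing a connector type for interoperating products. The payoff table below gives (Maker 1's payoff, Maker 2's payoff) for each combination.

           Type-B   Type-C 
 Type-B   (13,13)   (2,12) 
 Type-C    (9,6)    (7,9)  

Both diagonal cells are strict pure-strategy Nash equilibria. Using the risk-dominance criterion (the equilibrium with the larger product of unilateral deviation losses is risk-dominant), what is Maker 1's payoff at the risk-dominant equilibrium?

At both Type-B: Maker 1 loses 13 − 9 = 4 by deviating; Maker 2 loses 13 − 12 = 1. Product = 4·1 = 4.
At both Type-C: Maker 1 loses 7 − 2 = 5 by deviating; Maker 2 loses 9 − 6 = 3. Product = 5·3 = 15.
15 > 4, so both Type-C is risk-dominant. Maker 1's payoff there is 7.

7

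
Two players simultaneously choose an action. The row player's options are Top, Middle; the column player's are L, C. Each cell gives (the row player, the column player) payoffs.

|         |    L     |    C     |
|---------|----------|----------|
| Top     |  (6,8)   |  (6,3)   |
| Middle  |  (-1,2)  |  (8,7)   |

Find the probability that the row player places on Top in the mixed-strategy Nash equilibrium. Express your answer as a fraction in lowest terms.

The row player's mix p on Top must make the column player indifferent between L and C.
The column player's payoff from L: 8p + 2(1−p). From C: 3p + 7(1−p).
Set equal: 5p = 5(1−p) → p = 5/10 = 1/2.

1/2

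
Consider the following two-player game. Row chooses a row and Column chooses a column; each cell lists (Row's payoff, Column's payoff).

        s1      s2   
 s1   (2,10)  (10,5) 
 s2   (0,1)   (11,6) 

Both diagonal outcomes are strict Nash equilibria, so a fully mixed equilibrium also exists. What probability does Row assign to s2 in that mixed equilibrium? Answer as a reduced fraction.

Row's mix p on s1 must make Column indifferent between s1 and s2.
Column's payoff from s1: 10p + 1(1−p). From s2: 5p + 6(1−p).
Set equal: 5p = 5(1−p) → p = 5/10 = 1/2.
Probability on s2 is 1 − 1/2 = 1/2.

1/2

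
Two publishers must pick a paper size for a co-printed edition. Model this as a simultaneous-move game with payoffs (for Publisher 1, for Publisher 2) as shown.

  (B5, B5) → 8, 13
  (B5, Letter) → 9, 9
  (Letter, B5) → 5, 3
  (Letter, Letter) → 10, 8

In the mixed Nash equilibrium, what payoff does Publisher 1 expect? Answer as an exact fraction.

Publisher 2 mixes with probability q on B5, chosen so Publisher 1 is indifferent: 8q + 9(1−q) = 5q + 10(1−q) gives q = 1/4.
Publisher 1's expected payoff (from either row, since indifferent) is 8·1/4 + 9·3/4 = 35/4.

35/4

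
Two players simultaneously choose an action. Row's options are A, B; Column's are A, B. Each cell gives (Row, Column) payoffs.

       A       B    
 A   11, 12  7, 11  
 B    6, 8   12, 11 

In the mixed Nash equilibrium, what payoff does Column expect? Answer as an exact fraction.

11

Row mixes with probability p on A, chosen so Column is indifferent: 12p + 8(1−p) = 11p + 11(1−p) gives p = 3/4.
Column's expected payoff is 12·3/4 + 8·1/4 = 11.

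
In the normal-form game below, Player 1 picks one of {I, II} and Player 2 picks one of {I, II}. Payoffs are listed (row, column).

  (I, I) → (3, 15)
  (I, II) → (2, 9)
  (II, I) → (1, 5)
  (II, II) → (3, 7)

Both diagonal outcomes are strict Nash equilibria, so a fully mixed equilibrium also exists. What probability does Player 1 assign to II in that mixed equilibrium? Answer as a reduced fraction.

Player 1's mix p on I must make Player 2 indifferent between I and II.
Player 2's payoff from I: 15p + 5(1−p). From II: 9p + 7(1−p).
Set equal: 6p = 2(1−p) → p = 2/8 = 1/4.
Probability on II is 1 − 1/4 = 3/4.

3/4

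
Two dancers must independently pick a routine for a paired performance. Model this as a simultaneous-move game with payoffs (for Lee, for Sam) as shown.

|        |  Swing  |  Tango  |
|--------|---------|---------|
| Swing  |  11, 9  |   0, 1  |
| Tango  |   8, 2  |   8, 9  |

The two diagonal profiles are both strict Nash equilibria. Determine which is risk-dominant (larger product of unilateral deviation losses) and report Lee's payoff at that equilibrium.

At both Swing: Lee loses 11 − 8 = 3 by deviating; Sam loses 9 − 1 = 8. Product = 3·8 = 24.
At both Tango: Lee loses 8 − 0 = 8 by deviating; Sam loses 9 − 2 = 7. Product = 8·7 = 56.
56 > 24, so both Tango is risk-dominant. Lee's payoff there is 8.

8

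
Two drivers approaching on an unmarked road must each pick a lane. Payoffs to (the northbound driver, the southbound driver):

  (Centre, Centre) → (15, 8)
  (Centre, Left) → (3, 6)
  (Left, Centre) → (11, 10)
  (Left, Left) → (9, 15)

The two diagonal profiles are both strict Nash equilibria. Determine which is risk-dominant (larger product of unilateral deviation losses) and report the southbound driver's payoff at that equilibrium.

At both Centre: the northbound driver loses 15 − 11 = 4 by deviating; the southbound driver loses 8 − 6 = 2. Product = 4·2 = 8.
At both Left: the northbound driver loses 9 − 3 = 6 by deviating; the southbound driver loses 15 − 10 = 5. Product = 6·5 = 30.
30 > 8, so both Left is risk-dominant. The southbound driver's payoff there is 15.

15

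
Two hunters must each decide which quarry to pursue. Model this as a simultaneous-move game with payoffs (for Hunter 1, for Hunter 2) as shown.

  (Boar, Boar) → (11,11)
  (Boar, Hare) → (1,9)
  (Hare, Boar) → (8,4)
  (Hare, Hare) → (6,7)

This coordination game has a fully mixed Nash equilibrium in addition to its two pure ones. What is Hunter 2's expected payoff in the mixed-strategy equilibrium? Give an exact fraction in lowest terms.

41/5

Hunter 1 mixes with probability p on Boar, chosen so Hunter 2 is indifferent: 11p + 4(1−p) = 9p + 7(1−p) gives p = 3/5.
Hunter 2's expected payoff is 11·3/5 + 4·2/5 = 41/5.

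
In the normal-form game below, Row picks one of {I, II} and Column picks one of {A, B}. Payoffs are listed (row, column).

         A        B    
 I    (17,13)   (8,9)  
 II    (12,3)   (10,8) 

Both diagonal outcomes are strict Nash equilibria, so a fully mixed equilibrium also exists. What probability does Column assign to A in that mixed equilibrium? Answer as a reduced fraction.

2/7

Column's mix q on A must make Row indifferent between I and II.
Row's payoff from I: 17q + 8(1−q). From II: 12q + 10(1−q).
Set equal: 5q = 2(1−q) → q = 2/7.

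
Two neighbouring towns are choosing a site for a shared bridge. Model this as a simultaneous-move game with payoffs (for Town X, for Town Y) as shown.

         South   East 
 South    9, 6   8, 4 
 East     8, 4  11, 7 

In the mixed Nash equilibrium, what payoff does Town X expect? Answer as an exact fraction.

35/4

Town Y mixes with probability q on South, chosen so Town X is indifferent: 9q + 8(1−q) = 8q + 11(1−q) gives q = 3/4.
Town X's expected payoff (from either row, since indifferent) is 9·3/4 + 8·1/4 = 35/4.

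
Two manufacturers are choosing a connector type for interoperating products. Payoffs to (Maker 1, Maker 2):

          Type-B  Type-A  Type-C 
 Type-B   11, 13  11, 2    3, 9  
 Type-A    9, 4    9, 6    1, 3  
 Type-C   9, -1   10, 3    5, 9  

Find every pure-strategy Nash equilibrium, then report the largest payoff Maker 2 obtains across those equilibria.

13

Both Type-B is a pure NE (Maker 1: 11 ≥ 9; Maker 2: 13 ≥ 9). Maker 2 gets 13.
Both Type-C is a pure NE (Maker 1: 5 ≥ 3; Maker 2: 9 ≥ 3). Maker 2 gets 9.
Every other cell has a profitable deviation for at least one player. Highest of {13, 9} is 13.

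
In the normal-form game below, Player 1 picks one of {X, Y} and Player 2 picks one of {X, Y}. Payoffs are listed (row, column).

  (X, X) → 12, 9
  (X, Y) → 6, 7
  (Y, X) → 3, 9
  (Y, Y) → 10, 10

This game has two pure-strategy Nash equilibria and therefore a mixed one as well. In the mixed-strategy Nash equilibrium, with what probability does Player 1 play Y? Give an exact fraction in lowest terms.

2/3

Player 1's mix p on X must make Player 2 indifferent between X and Y.
Player 2's payoff from X: 9p + 9(1−p). From Y: 7p + 10(1−p).
Set equal: 2p = 1(1−p) → p = 1/3.
Probability on Y is 1 − 1/3 = 2/3.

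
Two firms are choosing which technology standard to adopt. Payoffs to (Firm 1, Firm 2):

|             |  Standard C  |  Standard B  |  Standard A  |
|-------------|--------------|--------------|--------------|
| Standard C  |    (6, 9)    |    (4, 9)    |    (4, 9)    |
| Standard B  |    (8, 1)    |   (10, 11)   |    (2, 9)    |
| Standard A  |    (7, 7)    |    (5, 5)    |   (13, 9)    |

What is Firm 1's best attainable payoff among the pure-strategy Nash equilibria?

Both Standard B is a pure NE (Firm 1: 10 ≥ 5; Firm 2: 11 ≥ 9). Firm 1 gets 10.
Both Standard A is a pure NE (Firm 1: 13 ≥ 4; Firm 2: 9 ≥ 7). Firm 1 gets 13.
Every other cell has a profitable deviation for at least one player. Highest of {10, 13} is 13.

13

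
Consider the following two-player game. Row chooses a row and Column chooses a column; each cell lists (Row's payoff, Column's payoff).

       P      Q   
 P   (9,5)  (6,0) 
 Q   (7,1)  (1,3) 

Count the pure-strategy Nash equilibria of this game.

Both P: Row gets 9 (best alternative 7); Column gets 5 (best alternative 0). Neither deviates — NE.
Both Q is not a NE: Row would switch to P (6 > 1).
No other cell survives both best-response checks, so there is 1 pure NE.

1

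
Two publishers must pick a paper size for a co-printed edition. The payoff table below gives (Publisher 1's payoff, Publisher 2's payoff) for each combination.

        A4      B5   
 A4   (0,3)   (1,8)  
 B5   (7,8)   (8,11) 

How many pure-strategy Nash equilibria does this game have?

1

Both B5: Publisher 1 gets 8 (best alternative 1); Publisher 2 gets 11 (best alternative 8). Neither deviates — NE.
Both A4 is not a NE: Publisher 1 would switch to B5 (7 > 0).
No other cell survives both best-response checks, so there is 1 pure NE.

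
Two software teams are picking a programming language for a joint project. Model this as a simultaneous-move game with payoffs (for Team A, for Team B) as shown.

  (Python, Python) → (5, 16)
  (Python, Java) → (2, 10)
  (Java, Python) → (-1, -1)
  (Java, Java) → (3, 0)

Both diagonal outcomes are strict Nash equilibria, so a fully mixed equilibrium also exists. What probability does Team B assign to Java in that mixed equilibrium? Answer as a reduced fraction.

Team B's mix q on Python must make Team A indifferent between Python and Java.
Team A's payoff from Python: 5q + 2(1−q). From Java: (-1)q + 3(1−q).
Set equal: 6q = 1(1−q) → q = 1/7.
Probability on Java is 1 − 1/7 = 6/7.

6/7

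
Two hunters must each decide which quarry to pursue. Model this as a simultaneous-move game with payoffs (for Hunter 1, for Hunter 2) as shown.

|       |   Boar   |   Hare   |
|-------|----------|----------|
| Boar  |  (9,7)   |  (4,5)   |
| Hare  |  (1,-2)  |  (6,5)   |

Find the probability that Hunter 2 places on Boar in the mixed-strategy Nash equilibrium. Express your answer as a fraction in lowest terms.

Hunter 2's mix q on Boar must make Hunter 1 indifferent between Boar and Hare.
Hunter 1's payoff from Boar: 9q + 4(1−q). From Hare: 1q + 6(1−q).
Set equal: 8q = 2(1−q) → q = 2/10 = 1/5.

1/5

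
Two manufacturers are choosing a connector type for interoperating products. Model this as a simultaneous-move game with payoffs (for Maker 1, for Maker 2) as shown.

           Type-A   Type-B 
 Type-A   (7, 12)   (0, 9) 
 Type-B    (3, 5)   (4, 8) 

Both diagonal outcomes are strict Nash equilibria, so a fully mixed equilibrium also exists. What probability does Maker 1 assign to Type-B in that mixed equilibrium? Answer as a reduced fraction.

1/2

Maker 1's mix p on Type-A must make Maker 2 indifferent between Type-A and Type-B.
Maker 2's payoff from Type-A: 12p + 5(1−p). From Type-B: 9p + 8(1−p).
Set equal: 3p = 3(1−p) → p = 3/6 = 1/2.
Probability on Type-B is 1 − 1/2 = 1/2.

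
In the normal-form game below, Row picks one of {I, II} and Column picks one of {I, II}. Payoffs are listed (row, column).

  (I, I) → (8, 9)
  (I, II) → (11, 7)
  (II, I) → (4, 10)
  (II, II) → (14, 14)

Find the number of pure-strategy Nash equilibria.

2

Both I: Row gets 8 (best alternative 4); Column gets 9 (best alternative 7). Neither deviates — NE.
Both II: Row gets 14 (best alternative 11); Column gets 14 (best alternative 10). Neither deviates — NE.
(II, I) is not a NE: Row would switch to I (8 > 4).
No other cell survives both best-response checks, so there are 2 pure NE.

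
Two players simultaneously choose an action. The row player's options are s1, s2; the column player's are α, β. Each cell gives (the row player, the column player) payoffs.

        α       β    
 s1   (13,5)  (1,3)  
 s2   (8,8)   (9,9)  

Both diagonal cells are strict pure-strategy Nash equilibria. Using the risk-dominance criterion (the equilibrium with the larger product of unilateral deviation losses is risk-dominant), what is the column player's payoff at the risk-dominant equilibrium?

5

At (s1, α): the row player loses 13 − 8 = 5 by deviating; the column player loses 5 − 3 = 2. Product = 5·2 = 10.
At (s2, β): the row player loses 9 − 1 = 8 by deviating; the column player loses 9 − 8 = 1. Product = 8·1 = 8.
10 > 8, so (s1, α) is risk-dominant. The column player's payoff there is 5.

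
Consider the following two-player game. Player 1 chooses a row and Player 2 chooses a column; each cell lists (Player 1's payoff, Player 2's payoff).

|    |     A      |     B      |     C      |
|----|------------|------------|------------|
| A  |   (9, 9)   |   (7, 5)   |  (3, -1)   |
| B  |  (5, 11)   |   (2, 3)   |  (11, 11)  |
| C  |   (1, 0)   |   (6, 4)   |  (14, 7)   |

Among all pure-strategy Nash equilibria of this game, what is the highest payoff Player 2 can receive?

Both A is a pure NE (Player 1: 9 ≥ 5; Player 2: 9 ≥ 5). Player 2 gets 9.
Both C is a pure NE (Player 1: 14 ≥ 11; Player 2: 7 ≥ 4). Player 2 gets 7.
Every other cell has a profitable deviation for at least one player. Highest of {9, 7} is 9.

9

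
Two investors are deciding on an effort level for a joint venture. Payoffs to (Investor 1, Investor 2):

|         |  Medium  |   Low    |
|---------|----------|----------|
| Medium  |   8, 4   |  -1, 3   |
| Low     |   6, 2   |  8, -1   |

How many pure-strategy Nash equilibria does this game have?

Both Medium: Investor 1 gets 8 (best alternative 6); Investor 2 gets 4 (best alternative 3). Neither deviates — NE.
Both Low is not a NE: Investor 2 would switch to Medium (2 > -1).
No other cell survives both best-response checks, so there is 1 pure NE.

1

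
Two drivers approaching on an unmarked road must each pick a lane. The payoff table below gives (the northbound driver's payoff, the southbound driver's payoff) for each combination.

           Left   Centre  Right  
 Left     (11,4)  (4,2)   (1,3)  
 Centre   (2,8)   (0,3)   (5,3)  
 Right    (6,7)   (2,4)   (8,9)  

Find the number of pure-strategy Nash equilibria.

2

Both Left: the northbound driver gets 11 (best alternative 6); the southbound driver gets 4 (best alternative 3). Neither deviates — NE.
Both Right: the northbound driver gets 8 (best alternative 5); the southbound driver gets 9 (best alternative 7). Neither deviates — NE.
Both Centre is not a NE: the northbound driver would switch to Left (4 > 0).
No other cell survives both best-response checks, so there are 2 pure NE.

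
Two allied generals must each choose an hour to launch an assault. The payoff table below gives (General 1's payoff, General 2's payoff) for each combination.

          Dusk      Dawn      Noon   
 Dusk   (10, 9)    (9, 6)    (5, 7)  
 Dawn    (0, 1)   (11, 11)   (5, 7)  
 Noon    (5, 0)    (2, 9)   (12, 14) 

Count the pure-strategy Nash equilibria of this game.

3

Both Dusk: General 1 gets 10 (best alternative 5); General 2 gets 9 (best alternative 7). Neither deviates — NE.
Both Dawn: General 1 gets 11 (best alternative 9); General 2 gets 11 (best alternative 7). Neither deviates — NE.
Both Noon: General 1 gets 12 (best alternative 5); General 2 gets 14 (best alternative 9). Neither deviates — NE.
(Noon, Dawn) is not a NE: General 1 would switch to Dawn (11 > 2).
No other cell survives both best-response checks, so there are 3 pure NE.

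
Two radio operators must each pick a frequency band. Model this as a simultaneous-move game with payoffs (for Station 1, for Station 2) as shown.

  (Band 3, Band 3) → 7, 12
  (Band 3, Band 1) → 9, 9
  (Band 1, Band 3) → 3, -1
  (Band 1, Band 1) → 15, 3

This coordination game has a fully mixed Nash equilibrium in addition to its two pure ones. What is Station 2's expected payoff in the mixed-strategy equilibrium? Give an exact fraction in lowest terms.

Station 1 mixes with probability p on Band 3, chosen so Station 2 is indifferent: 12p + (-1)(1−p) = 9p + 3(1−p) gives p = 4/7.
Station 2's expected payoff is 12·4/7 + (-1)·3/7 = 45/7.

45/7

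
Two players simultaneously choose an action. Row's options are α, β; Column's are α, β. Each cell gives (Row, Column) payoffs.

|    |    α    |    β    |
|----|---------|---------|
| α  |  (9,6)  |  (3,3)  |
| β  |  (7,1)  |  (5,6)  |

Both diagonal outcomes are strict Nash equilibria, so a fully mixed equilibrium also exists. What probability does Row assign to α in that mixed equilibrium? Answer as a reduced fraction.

5/8

Row's mix p on α must make Column indifferent between α and β.
Column's payoff from α: 6p + 1(1−p). From β: 3p + 6(1−p).
Set equal: 3p = 5(1−p) → p = 5/8.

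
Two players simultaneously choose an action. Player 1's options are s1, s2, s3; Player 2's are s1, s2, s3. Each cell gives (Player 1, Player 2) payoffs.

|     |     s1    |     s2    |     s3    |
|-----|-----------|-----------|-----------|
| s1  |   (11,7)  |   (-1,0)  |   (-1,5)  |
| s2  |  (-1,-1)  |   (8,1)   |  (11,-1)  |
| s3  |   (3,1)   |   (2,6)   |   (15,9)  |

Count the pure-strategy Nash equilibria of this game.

Both s1: Player 1 gets 11 (best alternative 3); Player 2 gets 7 (best alternative 5). Neither deviates — NE.
Both s2: Player 1 gets 8 (best alternative 2); Player 2 gets 1 (best alternative -1). Neither deviates — NE.
Both s3: Player 1 gets 15 (best alternative 11); Player 2 gets 9 (best alternative 6). Neither deviates — NE.
(s2, s3) is not a NE: Player 1 would switch to s3 (15 > 11).
No other cell survives both best-response checks, so there are 3 pure NE.

3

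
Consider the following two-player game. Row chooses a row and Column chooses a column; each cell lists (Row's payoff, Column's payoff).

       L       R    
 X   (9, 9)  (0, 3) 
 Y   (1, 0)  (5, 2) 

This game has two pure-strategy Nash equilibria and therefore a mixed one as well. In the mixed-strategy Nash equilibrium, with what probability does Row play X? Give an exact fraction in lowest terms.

Row's mix p on X must make Column indifferent between L and R.
Column's payoff from L: 9p + 0(1−p). From R: 3p + 2(1−p).
Set equal: 6p = 2(1−p) → p = 2/8 = 1/4.

1/4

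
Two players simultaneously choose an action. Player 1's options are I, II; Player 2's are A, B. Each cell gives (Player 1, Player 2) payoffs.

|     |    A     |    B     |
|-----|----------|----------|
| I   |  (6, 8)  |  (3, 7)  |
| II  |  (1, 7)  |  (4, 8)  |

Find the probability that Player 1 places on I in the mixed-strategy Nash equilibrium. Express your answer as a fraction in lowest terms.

Player 1's mix p on I must make Player 2 indifferent between A and B.
Player 2's payoff from A: 8p + 7(1−p). From B: 7p + 8(1−p).
Set equal: 1p = 1(1−p) → p = 1/2.

1/2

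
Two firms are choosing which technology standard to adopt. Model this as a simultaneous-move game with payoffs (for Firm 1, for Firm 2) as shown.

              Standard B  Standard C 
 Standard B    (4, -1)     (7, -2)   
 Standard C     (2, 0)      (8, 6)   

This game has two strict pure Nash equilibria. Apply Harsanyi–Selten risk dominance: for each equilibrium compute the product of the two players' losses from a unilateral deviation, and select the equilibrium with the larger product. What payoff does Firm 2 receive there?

6

At both Standard B: Firm 1 loses 4 − 2 = 2 by deviating; Firm 2 loses -1 − (-2) = 1. Product = 2·1 = 2.
At both Standard C: Firm 1 loses 8 − 7 = 1 by deviating; Firm 2 loses 6 − 0 = 6. Product = 1·6 = 6.
6 > 2, so both Standard C is risk-dominant. Firm 2's payoff there is 6.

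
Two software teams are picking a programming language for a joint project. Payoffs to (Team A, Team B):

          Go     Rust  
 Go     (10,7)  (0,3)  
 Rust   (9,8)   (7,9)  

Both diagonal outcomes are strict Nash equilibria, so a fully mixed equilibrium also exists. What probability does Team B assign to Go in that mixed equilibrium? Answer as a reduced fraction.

7/8

Team B's mix q on Go must make Team A indifferent between Go and Rust.
Team A's payoff from Go: 10q + 0(1−q). From Rust: 9q + 7(1−q).
Set equal: 1q = 7(1−q) → q = 7/8.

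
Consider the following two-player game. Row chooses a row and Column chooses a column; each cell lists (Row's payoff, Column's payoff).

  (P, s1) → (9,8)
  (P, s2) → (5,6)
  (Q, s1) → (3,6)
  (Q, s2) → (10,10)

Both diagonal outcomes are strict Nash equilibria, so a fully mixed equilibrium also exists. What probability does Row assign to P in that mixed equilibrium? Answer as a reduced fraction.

2/3

Row's mix p on P must make Column indifferent between s1 and s2.
Column's payoff from s1: 8p + 6(1−p). From s2: 6p + 10(1−p).
Set equal: 2p = 4(1−p) → p = 4/6 = 2/3.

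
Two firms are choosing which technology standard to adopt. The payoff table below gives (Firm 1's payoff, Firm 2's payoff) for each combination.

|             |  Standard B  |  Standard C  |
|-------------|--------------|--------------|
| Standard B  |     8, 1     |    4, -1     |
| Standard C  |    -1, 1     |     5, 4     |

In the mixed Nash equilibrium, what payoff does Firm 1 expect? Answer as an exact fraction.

Firm 2 mixes with probability q on Standard B, chosen so Firm 1 is indifferent: 8q + 4(1−q) = (-1)q + 5(1−q) gives q = 1/10.
Firm 1's expected payoff (from either row, since indifferent) is 8·1/10 + 4·9/10 = 22/5.

22/5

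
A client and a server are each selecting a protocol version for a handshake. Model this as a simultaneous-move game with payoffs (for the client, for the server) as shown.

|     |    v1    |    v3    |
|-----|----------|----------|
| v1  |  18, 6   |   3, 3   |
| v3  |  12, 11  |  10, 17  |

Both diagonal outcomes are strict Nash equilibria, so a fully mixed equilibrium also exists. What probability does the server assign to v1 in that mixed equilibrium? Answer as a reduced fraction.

The server's mix q on v1 must make the client indifferent between v1 and v3.
The client's payoff from v1: 18q + 3(1−q). From v3: 12q + 10(1−q).
Set equal: 6q = 7(1−q) → q = 7/13.

7/13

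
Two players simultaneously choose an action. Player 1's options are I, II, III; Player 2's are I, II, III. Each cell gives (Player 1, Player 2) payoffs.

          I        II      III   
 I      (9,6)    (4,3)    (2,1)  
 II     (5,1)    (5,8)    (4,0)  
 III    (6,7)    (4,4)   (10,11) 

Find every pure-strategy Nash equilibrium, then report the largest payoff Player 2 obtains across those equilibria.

Both I is a pure NE (Player 1: 9 ≥ 6; Player 2: 6 ≥ 3). Player 2 gets 6.
Both II is a pure NE (Player 1: 5 ≥ 4; Player 2: 8 ≥ 1). Player 2 gets 8.
Both III is a pure NE (Player 1: 10 ≥ 4; Player 2: 11 ≥ 7). Player 2 gets 11.
Every other cell has a profitable deviation for at least one player. Highest of {6, 8, 11} is 11.

11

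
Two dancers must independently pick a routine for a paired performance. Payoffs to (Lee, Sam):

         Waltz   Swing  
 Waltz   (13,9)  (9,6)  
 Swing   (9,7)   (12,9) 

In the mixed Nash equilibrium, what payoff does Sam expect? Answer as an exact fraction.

39/5

Lee mixes with probability p on Waltz, chosen so Sam is indifferent: 9p + 7(1−p) = 6p + 9(1−p) gives p = 2/5.
Sam's expected payoff is 9·2/5 + 7·3/5 = 39/5.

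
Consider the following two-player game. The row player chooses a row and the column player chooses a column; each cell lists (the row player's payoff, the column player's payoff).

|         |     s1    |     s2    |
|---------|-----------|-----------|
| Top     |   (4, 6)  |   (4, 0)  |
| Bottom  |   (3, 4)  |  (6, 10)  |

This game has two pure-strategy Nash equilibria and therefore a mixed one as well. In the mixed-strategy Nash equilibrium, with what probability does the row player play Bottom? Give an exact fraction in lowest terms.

The row player's mix p on Top must make the column player indifferent between s1 and s2.
The column player's payoff from s1: 6p + 4(1−p). From s2: 0p + 10(1−p).
Set equal: 6p = 6(1−p) → p = 6/12 = 1/2.
Probability on Bottom is 1 − 1/2 = 1/2.

1/2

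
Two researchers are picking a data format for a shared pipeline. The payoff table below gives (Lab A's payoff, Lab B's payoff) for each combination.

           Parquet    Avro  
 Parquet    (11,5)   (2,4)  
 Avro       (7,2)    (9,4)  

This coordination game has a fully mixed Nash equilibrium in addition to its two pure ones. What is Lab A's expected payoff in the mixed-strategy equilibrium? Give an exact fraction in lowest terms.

85/11

Lab B mixes with probability q on Parquet, chosen so Lab A is indifferent: 11q + 2(1−q) = 7q + 9(1−q) gives q = 7/11.
Lab A's expected payoff (from either row, since indifferent) is 11·7/11 + 2·4/11 = 85/11.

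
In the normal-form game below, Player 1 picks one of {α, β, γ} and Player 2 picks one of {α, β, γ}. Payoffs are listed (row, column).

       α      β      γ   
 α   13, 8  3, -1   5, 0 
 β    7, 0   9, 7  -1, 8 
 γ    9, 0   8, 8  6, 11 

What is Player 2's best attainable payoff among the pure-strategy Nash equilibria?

11

Both α is a pure NE (Player 1: 13 ≥ 9; Player 2: 8 ≥ 0). Player 2 gets 8.
Both γ is a pure NE (Player 1: 6 ≥ 5; Player 2: 11 ≥ 8). Player 2 gets 11.
Every other cell has a profitable deviation for at least one player. Highest of {8, 11} is 11.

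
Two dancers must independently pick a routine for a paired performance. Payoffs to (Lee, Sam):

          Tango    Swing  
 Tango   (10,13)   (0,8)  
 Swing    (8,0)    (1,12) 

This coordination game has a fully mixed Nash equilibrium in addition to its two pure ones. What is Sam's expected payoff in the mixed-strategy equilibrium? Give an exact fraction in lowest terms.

156/17

Lee mixes with probability p on Tango, chosen so Sam is indifferent: 13p + 0(1−p) = 8p + 12(1−p) gives p = 12/17.
Sam's expected payoff is 13·12/17 + 0·5/17 = 156/17.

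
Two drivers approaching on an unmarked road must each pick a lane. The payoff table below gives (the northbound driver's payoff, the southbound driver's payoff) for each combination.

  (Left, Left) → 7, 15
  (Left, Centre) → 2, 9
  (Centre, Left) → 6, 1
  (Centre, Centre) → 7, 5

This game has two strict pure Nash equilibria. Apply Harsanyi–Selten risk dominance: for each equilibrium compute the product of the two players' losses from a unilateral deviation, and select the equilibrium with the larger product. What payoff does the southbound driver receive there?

5

At both Left: the northbound driver loses 7 − 6 = 1 by deviating; the southbound driver loses 15 − 9 = 6. Product = 1·6 = 6.
At both Centre: the northbound driver loses 7 − 2 = 5 by deviating; the southbound driver loses 5 − 1 = 4. Product = 5·4 = 20.
20 > 6, so both Centre is risk-dominant. The southbound driver's payoff there is 5.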